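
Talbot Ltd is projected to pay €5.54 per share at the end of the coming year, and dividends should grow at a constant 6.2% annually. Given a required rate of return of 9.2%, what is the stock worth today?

€184.67

Gordon growth model: P₀ = D₁/(r − g), with D₁ = 5.54 given directly.
P₀ = 5.5400 / (0.092 − 0.062) = 5.5400 / 0.03 = 184.6667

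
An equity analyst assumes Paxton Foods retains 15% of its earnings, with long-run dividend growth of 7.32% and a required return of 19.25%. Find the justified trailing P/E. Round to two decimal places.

Payout ratio b = 1 − 0.15 = 0.85.
Justified trailing P/E = b(1+g)/(r−g) = 0.85×(1+0.0732)/(0.1925−0.0732) = 7.6464

7.65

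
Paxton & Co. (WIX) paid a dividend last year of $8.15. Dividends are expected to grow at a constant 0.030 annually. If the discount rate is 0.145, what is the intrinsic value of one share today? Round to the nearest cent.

$73.00

Gordon growth model: P₀ = D₁/(r − g). D₁ = 8.15 × (1 + 0.03) = 8.3945.
P₀ = 8.3945 / (0.145 − 0.03) = 8.3945 / 0.115 = 72.9957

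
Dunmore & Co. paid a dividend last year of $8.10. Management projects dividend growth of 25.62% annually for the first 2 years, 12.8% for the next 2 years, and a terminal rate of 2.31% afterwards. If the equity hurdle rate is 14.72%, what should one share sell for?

Three-stage DDM. Project D₁…D_4; terminal Gordon value at t=4 with g = 0.0231; discount at r = 0.1472.
D_1 = 10.1752
D_2 = 12.7821
D_3 = 14.4182
D_4 = 16.2638
TV_4 = 16.6394/(0.1472−0.0231) = 134.0810
P₀ = Σ Dₜ/(1+r)ᵗ + TV_4/(1+r)^4 = 114.9341

$114.93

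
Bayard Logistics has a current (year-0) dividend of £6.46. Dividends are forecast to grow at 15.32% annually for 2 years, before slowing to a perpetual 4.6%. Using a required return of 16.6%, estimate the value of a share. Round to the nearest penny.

Two-stage DDM. Project D₁…D_2 at 0.1532, terminal growth 0.046, discount at r = 0.166.
D_1 = 7.4497
D_2 = 8.5910
Terminal value at t=2: TV = D_3/(r−g) = 8.9861/(0.166−0.046) = 74.8845
P₀ = 7.4497/(1+0.166)^1 + 8.5910/(1+0.166)^2 + 74.8845/(1+0.166)^2 = 67.7882

£67.79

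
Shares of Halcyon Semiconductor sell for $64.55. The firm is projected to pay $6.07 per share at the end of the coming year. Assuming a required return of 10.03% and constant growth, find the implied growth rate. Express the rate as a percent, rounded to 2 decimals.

From P₀ = D₁/(r − g), the implied growth is g = r − D₁/P₀.
g = 0.1003 − 6.07/64.55 = 0.1003 − 0.09404 = 0.00626

0.63%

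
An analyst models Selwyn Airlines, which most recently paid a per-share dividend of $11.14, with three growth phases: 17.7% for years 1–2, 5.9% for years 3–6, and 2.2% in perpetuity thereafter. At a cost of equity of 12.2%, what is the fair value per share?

Three-stage DDM. Project D₁…D_6; terminal Gordon value at t=6 with g = 0.022; discount at r = 0.122.
D_1 = 13.1118
D_2 = 15.4326
D_3 = 16.3431
D_4 = 17.3073
D_5 = 18.3285
D_6 = 19.4098
TV_6 = 19.8369/(0.122−0.022) = 198.3686
P₀ = Σ Dₜ/(1+r)ᵗ + TV_6/(1+r)^6 = 165.9027

$165.90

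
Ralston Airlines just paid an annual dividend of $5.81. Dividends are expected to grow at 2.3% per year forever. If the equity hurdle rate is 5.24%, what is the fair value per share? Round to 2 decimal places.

$202.16

Gordon growth model: P₀ = D₁/(r − g). D₁ = 5.81 × (1 + 0.023) = 5.9436.
P₀ = 5.9436 / (0.0524 − 0.023) = 5.9436 / 0.0294 = 202.1643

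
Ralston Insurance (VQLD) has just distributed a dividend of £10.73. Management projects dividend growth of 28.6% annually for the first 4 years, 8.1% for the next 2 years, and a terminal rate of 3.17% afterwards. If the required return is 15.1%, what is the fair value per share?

£215.07

Three-stage DDM. Project D₁…D_6; terminal Gordon value at t=6 with g = 0.0317; discount at r = 0.151.
D_1 = 13.7988
D_2 = 17.7452
D_3 = 22.8204
D_4 = 29.3470
D_5 = 31.7241
D_6 = 34.2938
TV_6 = 35.3809/(0.151−0.0317) = 296.5705
P₀ = Σ Dₜ/(1+r)ᵗ + TV_6/(1+r)^6 = 215.0716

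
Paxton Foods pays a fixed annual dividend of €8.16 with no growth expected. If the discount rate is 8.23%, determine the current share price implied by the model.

€99.15

Zero-growth DDM (perpetuity): P₀ = D/r = 8.16 / 0.0823 = 99.1495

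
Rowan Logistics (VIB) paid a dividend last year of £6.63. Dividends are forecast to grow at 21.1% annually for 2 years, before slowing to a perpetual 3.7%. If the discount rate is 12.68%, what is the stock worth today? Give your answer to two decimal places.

£103.22

Two-stage DDM. Project D₁…D_2 at 0.211, terminal growth 0.037, discount at r = 0.1268.
D_1 = 8.0289
D_2 = 9.7230
Terminal value at t=2: TV = D_3/(r−g) = 10.0828/(0.1268−0.037) = 112.2805
P₀ = 8.0289/(1+0.1268)^1 + 9.7230/(1+0.1268)^2 + 112.2805/(1+0.1268)^2 = 103.2155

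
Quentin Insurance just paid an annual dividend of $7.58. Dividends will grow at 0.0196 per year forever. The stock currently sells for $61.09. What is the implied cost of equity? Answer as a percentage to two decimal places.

Rearranging the constant-growth DDM: r = D₁/P₀ + g.
D₁ = 7.58 × (1 + 0.0196) = 7.7286.
r = 7.7286 / 61.09 + 0.0196 = 0.12651 + 0.0196 = 0.14611

14.61%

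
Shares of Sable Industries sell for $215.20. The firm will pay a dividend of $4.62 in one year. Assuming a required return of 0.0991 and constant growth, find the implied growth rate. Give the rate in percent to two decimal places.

From P₀ = D₁/(r − g), the implied growth is g = r − D₁/P₀.
g = 0.0991 − 4.62/215.20 = 0.0991 − 0.02147 = 0.07763

7.76%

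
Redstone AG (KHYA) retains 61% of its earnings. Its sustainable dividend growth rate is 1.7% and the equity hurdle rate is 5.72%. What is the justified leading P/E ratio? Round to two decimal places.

Payout ratio b = 1 − 0.61 = 0.39.
Justified leading P/E = b/(r−g) = 0.39/(0.0572−0.017) = 9.7015

9.70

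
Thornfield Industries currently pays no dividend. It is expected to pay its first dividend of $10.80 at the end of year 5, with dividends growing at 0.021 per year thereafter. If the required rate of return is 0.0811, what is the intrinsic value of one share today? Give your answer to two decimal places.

$131.55

Deferred-dividend DDM. At t=4 the remaining stream is a growing perpetuity with first payment D_5 = 10.80.
V_4 = D_5/(r−g) = 10.80/(0.0811−0.021) = 179.7005
P₀ = V_4/(1+r)^4 = 179.7005/(1+0.0811)^4 = 131.5485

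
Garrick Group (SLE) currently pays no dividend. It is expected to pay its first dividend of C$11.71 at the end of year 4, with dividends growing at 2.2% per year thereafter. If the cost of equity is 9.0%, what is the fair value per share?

C$132.97

Deferred-dividend DDM. At t=3 the remaining stream is a growing perpetuity with first payment D_4 = 11.71.
V_3 = D_4/(r−g) = 11.71/(0.09−0.022) = 172.2059
P₀ = V_3/(1+r)^3 = 172.2059/(1+0.09)^3 = 132.9745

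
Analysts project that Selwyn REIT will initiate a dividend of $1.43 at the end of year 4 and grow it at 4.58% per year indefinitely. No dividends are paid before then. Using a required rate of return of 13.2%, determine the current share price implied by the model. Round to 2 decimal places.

Deferred-dividend DDM. At t=3 the remaining stream is a growing perpetuity with first payment D_4 = 1.43.
V_3 = D_4/(r−g) = 1.43/(0.132−0.0458) = 16.5893
P₀ = V_3/(1+r)^3 = 16.5893/(1+0.132)^3 = 11.4364

$11.44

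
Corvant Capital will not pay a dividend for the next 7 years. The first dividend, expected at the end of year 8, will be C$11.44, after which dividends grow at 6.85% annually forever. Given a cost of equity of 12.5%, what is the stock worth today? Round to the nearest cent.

Deferred-dividend DDM. At t=7 the remaining stream is a growing perpetuity with first payment D_8 = 11.44.
V_7 = D_8/(r−g) = 11.44/(0.125−0.0685) = 202.4779
P₀ = V_7/(1+r)^7 = 202.4779/(1+0.125)^7 = 88.7789

C$88.78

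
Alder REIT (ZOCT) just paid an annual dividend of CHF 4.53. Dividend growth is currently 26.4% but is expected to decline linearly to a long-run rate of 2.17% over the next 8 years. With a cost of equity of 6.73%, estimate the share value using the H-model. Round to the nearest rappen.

H-model: P₀ = D₀[(1+g_L) + H(g_S−g_L)]/(r−g_L), with H = 8/2 = 4.
P₀ = 4.53 × [(1+0.0217) + 4×(0.264−0.0217)] / (0.0673−0.0217)
   = 4.53 × 1.9909 / 0.0456 = 197.7802

CHF 197.78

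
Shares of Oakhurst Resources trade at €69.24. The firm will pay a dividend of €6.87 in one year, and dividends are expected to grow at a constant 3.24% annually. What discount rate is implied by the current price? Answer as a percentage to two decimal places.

Rearranging the constant-growth DDM: r = D₁/P₀ + g.
r = 6.8700 / 69.24 + 0.0324 = 0.09922 + 0.0324 = 0.13162

13.16%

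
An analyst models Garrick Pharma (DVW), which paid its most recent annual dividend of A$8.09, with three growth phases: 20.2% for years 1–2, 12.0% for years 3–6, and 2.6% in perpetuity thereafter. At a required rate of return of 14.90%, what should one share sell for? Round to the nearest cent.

A$117.23

Three-stage DDM. Project D₁…D_6; terminal Gordon value at t=6 with g = 0.026; discount at r = 0.149.
D_1 = 9.7242
D_2 = 11.6885
D_3 = 13.0911
D_4 = 14.6620
D_5 = 16.4215
D_6 = 18.3920
TV_6 = 18.8702/(0.149−0.026) = 153.4164
P₀ = Σ Dₜ/(1+r)ᵗ + TV_6/(1+r)^6 = 117.2253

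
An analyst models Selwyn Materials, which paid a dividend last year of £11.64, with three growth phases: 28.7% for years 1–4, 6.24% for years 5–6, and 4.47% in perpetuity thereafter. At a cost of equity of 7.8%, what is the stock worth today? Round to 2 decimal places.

Three-stage DDM. Project D₁…D_6; terminal Gordon value at t=6 with g = 0.0447; discount at r = 0.078.
D_1 = 14.9807
D_2 = 19.2801
D_3 = 24.8135
D_4 = 31.9350
D_5 = 33.9278
D_6 = 36.0449
TV_6 = 37.6561/(0.078−0.0447) = 1130.8126
P₀ = Σ Dₜ/(1+r)ᵗ + TV_6/(1+r)^6 = 840.7905

£840.79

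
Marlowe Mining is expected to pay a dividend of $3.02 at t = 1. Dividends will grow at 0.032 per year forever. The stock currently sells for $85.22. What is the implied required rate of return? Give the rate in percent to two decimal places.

6.74%

Rearranging the constant-growth DDM: r = D₁/P₀ + g.
r = 3.0200 / 85.22 + 0.032 = 0.03544 + 0.032 = 0.06744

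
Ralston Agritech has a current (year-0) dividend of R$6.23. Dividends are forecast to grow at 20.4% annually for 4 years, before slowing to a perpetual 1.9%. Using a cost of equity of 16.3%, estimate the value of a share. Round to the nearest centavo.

R$77.83

Two-stage DDM. Project D₁…D_4 at 0.204, terminal growth 0.019, discount at r = 0.163.
D_1 = 7.5009
D_2 = 9.0311
D_3 = 10.8735
D_4 = 13.0916
Terminal value at t=4: TV = D_5/(r−g) = 13.3404/(0.163−0.019) = 92.6415
P₀ = 7.5009/(1+0.163)^1 + 9.0311/(1+0.163)^2 + 10.8735/(1+0.163)^3 + 13.0916/(1+0.163)^4 + 92.6415/(1+0.163)^4 = 77.8343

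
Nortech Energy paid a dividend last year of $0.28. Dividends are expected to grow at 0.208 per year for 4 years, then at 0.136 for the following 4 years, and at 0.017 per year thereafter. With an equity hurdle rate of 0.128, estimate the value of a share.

Three-stage DDM. Project D₁…D_8; terminal Gordon value at t=8 with g = 0.017; discount at r = 0.128.
D_1 = 0.3382
D_2 = 0.4086
D_3 = 0.4936
D_4 = 0.5962
D_5 = 0.6773
D_6 = 0.7695
D_7 = 0.8741
D_8 = 0.9930
TV_8 = 1.0099/(0.128−0.017) = 9.0978
P₀ = Σ Dₜ/(1+r)ᵗ + TV_8/(1+r)^8 = 6.3037

$6.30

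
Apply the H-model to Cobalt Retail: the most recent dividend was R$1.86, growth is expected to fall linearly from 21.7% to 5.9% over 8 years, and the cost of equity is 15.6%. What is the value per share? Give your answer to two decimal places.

R$32.43

H-model: P₀ = D₀[(1+g_L) + H(g_S−g_L)]/(r−g_L), with H = 8/2 = 4.
P₀ = 1.86 × [(1+0.059) + 4×(0.217−0.059)] / (0.156−0.059)
   = 1.86 × 1.6910 / 0.097 = 32.4254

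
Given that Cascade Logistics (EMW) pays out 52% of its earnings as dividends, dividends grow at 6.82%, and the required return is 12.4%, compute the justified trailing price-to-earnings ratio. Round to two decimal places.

Justified trailing P/E = b(1+g)/(r−g) = 0.52×(1+0.0682)/(0.124−0.0682) = 9.9546

9.95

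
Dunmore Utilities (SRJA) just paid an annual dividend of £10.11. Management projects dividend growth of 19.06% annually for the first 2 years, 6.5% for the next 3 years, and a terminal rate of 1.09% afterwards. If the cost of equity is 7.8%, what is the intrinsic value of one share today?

Three-stage DDM. Project D₁…D_5; terminal Gordon value at t=5 with g = 0.0109; discount at r = 0.078.
D_1 = 12.0370
D_2 = 14.3312
D_3 = 15.2627
D_4 = 16.2548
D_5 = 17.3114
TV_5 = 17.5001/(0.078−0.0109) = 260.8059
P₀ = Σ Dₜ/(1+r)ᵗ + TV_5/(1+r)^5 = 238.7630

£238.76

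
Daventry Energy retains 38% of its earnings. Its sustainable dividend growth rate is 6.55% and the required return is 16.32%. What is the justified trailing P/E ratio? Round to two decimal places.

6.76

Payout ratio b = 1 − 0.38 = 0.62.
Justified trailing P/E = b(1+g)/(r−g) = 0.62×(1+0.0655)/(0.1632−0.0655) = 6.7616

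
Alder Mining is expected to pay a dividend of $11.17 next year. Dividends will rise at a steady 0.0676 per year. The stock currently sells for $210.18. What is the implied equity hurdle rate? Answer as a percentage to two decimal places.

12.07%

Rearranging the constant-growth DDM: r = D₁/P₀ + g.
r = 11.1700 / 210.18 + 0.0676 = 0.05314 + 0.0676 = 0.12074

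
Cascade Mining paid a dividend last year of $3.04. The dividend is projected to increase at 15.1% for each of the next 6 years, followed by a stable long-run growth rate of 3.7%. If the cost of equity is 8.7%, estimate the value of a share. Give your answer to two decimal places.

Two-stage DDM. Project D₁…D_6 at 0.151, terminal growth 0.037, discount at r = 0.087.
D_1 = 3.4990
D_2 = 4.0274
D_3 = 4.6355
D_4 = 5.3355
D_5 = 6.1412
D_6 = 7.0685
Terminal value at t=6: TV = D_7/(r−g) = 7.3300/(0.087−0.037) = 146.6001
P₀ = 3.4990/(1+0.087)^1 + 4.0274/(1+0.087)^2 + 4.6355/(1+0.087)^3 + 5.3355/(1+0.087)^4 + 6.1412/(1+0.087)^5 + 7.0685/(1+0.087)^6 + 146.6001/(1+0.087)^6 = 111.2605

$111.26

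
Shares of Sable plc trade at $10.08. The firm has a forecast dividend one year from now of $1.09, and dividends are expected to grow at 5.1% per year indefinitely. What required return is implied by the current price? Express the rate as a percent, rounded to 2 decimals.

15.91%

Rearranging the constant-growth DDM: r = D₁/P₀ + g.
r = 1.0900 / 10.08 + 0.051 = 0.10813 + 0.051 = 0.15913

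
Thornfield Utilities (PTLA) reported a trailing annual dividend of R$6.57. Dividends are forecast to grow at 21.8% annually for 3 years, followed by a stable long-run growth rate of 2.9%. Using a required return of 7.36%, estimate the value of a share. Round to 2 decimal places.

R$246.84

Two-stage DDM. Project D₁…D_3 at 0.218, terminal growth 0.029, discount at r = 0.0736.
D_1 = 8.0023
D_2 = 9.7468
D_3 = 11.8715
Terminal value at t=3: TV = D_4/(r−g) = 12.2158/(0.0736−0.029) = 273.8973
P₀ = 8.0023/(1+0.0736)^1 + 9.7468/(1+0.0736)^2 + 11.8715/(1+0.0736)^3 + 273.8973/(1+0.0736)^3 = 246.8436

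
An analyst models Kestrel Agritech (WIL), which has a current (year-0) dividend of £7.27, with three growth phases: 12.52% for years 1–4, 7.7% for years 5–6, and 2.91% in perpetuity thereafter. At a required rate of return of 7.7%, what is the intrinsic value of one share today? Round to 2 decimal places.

£235.89

Three-stage DDM. Project D₁…D_6; terminal Gordon value at t=6 with g = 0.0291; discount at r = 0.077.
D_1 = 8.1802
D_2 = 9.2044
D_3 = 10.3568
D_4 = 11.6534
D_5 = 12.5507
D_6 = 13.5171
TV_6 = 13.9105/(0.077−0.0291) = 290.4068
P₀ = Σ Dₜ/(1+r)ᵗ + TV_6/(1+r)^6 = 235.8909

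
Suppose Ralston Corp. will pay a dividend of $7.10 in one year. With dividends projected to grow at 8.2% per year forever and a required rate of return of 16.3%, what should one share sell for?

$87.65

Gordon growth model: P₀ = D₁/(r − g), with D₁ = 7.10 given directly.
P₀ = 7.1000 / (0.163 − 0.082) = 7.1000 / 0.081 = 87.6543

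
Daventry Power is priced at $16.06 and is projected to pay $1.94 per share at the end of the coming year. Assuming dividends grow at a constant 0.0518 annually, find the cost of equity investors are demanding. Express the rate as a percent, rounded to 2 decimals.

Rearranging the constant-growth DDM: r = D₁/P₀ + g.
r = 1.9400 / 16.06 + 0.0518 = 0.12080 + 0.0518 = 0.17260

17.26%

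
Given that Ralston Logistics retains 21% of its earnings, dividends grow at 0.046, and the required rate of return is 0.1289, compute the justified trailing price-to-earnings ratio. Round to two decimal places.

Payout ratio b = 1 − 0.21 = 0.79.
Justified trailing P/E = b(1+g)/(r−g) = 0.79×(1+0.046)/(0.1289−0.046) = 9.9679

9.97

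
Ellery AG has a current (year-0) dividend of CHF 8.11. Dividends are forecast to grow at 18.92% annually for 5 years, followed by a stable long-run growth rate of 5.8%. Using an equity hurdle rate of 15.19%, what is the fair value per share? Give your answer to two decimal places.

Two-stage DDM. Project D₁…D_5 at 0.1892, terminal growth 0.058, discount at r = 0.1519.
D_1 = 9.6444
D_2 = 11.4691
D_3 = 13.6391
D_4 = 16.2196
D_5 = 19.2884
Terminal value at t=5: TV = D_6/(r−g) = 20.4071/(0.1519−0.058) = 217.3279
P₀ = 9.6444/(1+0.1519)^1 + 11.4691/(1+0.1519)^2 + 13.6391/(1+0.1519)^3 + 16.2196/(1+0.1519)^4 + 19.2884/(1+0.1519)^5 + 217.3279/(1+0.1519)^5 = 151.8256

CHF 151.83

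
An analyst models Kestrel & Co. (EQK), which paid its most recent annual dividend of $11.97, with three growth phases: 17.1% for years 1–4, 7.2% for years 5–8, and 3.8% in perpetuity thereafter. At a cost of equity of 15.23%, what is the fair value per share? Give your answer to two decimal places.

$179.46

Three-stage DDM. Project D₁…D_8; terminal Gordon value at t=8 with g = 0.038; discount at r = 0.1523.
D_1 = 14.0169
D_2 = 16.4138
D_3 = 19.2205
D_4 = 22.5072
D_5 = 24.1277
D_6 = 25.8649
D_7 = 27.7272
D_8 = 29.7236
TV_8 = 30.8531/(0.1523−0.038) = 269.9305
P₀ = Σ Dₜ/(1+r)ᵗ + TV_8/(1+r)^8 = 179.4628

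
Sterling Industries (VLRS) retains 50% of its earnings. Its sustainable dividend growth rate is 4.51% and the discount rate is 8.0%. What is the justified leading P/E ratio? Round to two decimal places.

14.33

Payout ratio b = 1 − 0.50 = 0.50.
Justified leading P/E = b/(r−g) = 0.50/(0.08−0.0451) = 14.3266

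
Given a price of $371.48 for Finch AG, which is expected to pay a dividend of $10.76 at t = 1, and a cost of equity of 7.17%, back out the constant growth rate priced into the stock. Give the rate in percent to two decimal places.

From P₀ = D₁/(r − g), the implied growth is g = r − D₁/P₀.
g = 0.0717 − 10.76/371.48 = 0.0717 − 0.02897 = 0.04273

4.27%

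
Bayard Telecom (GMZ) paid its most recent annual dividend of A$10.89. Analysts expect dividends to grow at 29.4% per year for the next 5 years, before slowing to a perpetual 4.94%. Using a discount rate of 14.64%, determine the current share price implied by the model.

Two-stage DDM. Project D₁…D_5 at 0.294, terminal growth 0.0494, discount at r = 0.1464.
D_1 = 14.0917
D_2 = 18.2346
D_3 = 23.5956
D_4 = 30.5327
D_5 = 39.5093
Terminal value at t=5: TV = D_6/(r−g) = 41.4611/(0.1464−0.0494) = 427.4335
P₀ = 14.0917/(1+0.1464)^1 + 18.2346/(1+0.1464)^2 + 23.5956/(1+0.1464)^3 + 30.5327/(1+0.1464)^4 + 39.5093/(1+0.1464)^5 + 427.4335/(1+0.1464)^5 = 295.3266

A$295.33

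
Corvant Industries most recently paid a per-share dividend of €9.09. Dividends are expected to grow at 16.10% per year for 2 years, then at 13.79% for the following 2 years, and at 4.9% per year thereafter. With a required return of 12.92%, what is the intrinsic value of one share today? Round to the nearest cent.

€166.03

Three-stage DDM. Project D₁…D_4; terminal Gordon value at t=4 with g = 0.049; discount at r = 0.1292.
D_1 = 10.5535
D_2 = 12.2526
D_3 = 13.9422
D_4 = 15.8649
TV_4 = 16.6422/(0.1292−0.049) = 207.5093
P₀ = Σ Dₜ/(1+r)ᵗ + TV_4/(1+r)^4 = 166.0266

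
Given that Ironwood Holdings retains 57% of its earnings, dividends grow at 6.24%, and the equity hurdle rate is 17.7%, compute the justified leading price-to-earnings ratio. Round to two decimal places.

Payout ratio b = 1 − 0.57 = 0.43.
Justified leading P/E = b/(r−g) = 0.43/(0.177−0.0624) = 3.7522

3.75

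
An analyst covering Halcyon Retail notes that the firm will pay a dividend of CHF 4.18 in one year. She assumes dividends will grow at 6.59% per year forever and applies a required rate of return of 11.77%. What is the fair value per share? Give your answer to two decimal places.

Gordon growth model: P₀ = D₁/(r − g), with D₁ = 4.18 given directly.
P₀ = 4.1800 / (0.1177 − 0.0659) = 4.1800 / 0.0518 = 80.6950

CHF 80.69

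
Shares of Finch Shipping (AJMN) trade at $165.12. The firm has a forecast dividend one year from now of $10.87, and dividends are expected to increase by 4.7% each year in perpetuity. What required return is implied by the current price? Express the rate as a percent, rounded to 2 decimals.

11.28%

Rearranging the constant-growth DDM: r = D₁/P₀ + g.
r = 10.8700 / 165.12 + 0.047 = 0.06583 + 0.047 = 0.11283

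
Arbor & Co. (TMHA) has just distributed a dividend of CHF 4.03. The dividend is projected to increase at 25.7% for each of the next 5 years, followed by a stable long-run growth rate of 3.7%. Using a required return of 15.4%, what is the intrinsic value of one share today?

CHF 81.00

Two-stage DDM. Project D₁…D_5 at 0.257, terminal growth 0.037, discount at r = 0.154.
D_1 = 5.0657
D_2 = 6.3676
D_3 = 8.0041
D_4 = 10.0611
D_5 = 12.6468
Terminal value at t=5: TV = D_6/(r−g) = 13.1148/(0.154−0.037) = 112.0919
P₀ = 5.0657/(1+0.154)^1 + 6.3676/(1+0.154)^2 + 8.0041/(1+0.154)^3 + 10.0611/(1+0.154)^4 + 12.6468/(1+0.154)^5 + 112.0919/(1+0.154)^5 = 81.0024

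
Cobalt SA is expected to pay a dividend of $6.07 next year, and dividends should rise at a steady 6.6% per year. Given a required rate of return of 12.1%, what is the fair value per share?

Gordon growth model: P₀ = D₁/(r − g), with D₁ = 6.07 given directly.
P₀ = 6.0700 / (0.121 − 0.066) = 6.0700 / 0.055 = 110.3636

$110.36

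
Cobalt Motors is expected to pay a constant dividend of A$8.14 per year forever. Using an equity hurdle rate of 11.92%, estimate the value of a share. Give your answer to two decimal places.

A$68.29

Zero-growth DDM (perpetuity): P₀ = D/r = 8.14 / 0.1192 = 68.2886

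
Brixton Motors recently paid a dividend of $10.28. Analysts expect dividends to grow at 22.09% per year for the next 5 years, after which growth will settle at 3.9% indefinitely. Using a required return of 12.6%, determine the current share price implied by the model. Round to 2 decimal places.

$249.94

Two-stage DDM. Project D₁…D_5 at 0.2209, terminal growth 0.039, discount at r = 0.126.
D_1 = 12.5509
D_2 = 15.3233
D_3 = 18.7083
D_4 = 22.8409
D_5 = 27.8865
Terminal value at t=5: TV = D_6/(r−g) = 28.9740/(0.126−0.039) = 333.0350
P₀ = 12.5509/(1+0.126)^1 + 15.3233/(1+0.126)^2 + 18.7083/(1+0.126)^3 + 22.8409/(1+0.126)^4 + 27.8865/(1+0.126)^5 + 333.0350/(1+0.126)^5 = 249.9435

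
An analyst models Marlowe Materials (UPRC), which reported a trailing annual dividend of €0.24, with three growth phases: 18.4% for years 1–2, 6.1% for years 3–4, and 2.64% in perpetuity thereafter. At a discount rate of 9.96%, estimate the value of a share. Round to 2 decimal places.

Three-stage DDM. Project D₁…D_4; terminal Gordon value at t=4 with g = 0.0264; discount at r = 0.0996.
D_1 = 0.2842
D_2 = 0.3364
D_3 = 0.3570
D_4 = 0.3787
TV_4 = 0.3887/(0.0996−0.0264) = 5.3107
P₀ = Σ Dₜ/(1+r)ᵗ + TV_4/(1+r)^4 = 4.6968

€4.70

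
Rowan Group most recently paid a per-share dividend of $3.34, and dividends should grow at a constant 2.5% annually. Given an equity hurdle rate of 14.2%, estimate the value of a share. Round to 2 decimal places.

Gordon growth model: P₀ = D₁/(r − g). D₁ = 3.34 × (1 + 0.025) = 3.4235.
P₀ = 3.4235 / (0.142 − 0.025) = 3.4235 / 0.117 = 29.2607

$29.26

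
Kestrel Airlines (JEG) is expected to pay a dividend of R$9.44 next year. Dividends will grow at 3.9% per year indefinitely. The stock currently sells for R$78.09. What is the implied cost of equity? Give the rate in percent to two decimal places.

Rearranging the constant-growth DDM: r = D₁/P₀ + g.
r = 9.4400 / 78.09 + 0.039 = 0.12089 + 0.039 = 0.15989

15.99%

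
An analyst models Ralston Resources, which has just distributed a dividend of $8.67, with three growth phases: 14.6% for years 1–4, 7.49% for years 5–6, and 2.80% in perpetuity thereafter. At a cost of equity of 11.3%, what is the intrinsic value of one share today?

$165.75

Three-stage DDM. Project D₁…D_6; terminal Gordon value at t=6 with g = 0.028; discount at r = 0.113.
D_1 = 9.9358
D_2 = 11.3864
D_3 = 13.0489
D_4 = 14.9540
D_5 = 16.0741
D_6 = 17.2780
TV_6 = 17.7618/(0.113−0.028) = 208.9623
P₀ = Σ Dₜ/(1+r)ᵗ + TV_6/(1+r)^6 = 165.7535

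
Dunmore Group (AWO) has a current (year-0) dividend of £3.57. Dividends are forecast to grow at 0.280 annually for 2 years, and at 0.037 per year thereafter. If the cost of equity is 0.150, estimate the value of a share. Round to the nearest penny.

Two-stage DDM. Project D₁…D_2 at 0.28, terminal growth 0.037, discount at r = 0.15.
D_1 = 4.5696
D_2 = 5.8491
Terminal value at t=2: TV = D_3/(r−g) = 6.0655/(0.15−0.037) = 53.6770
P₀ = 4.5696/(1+0.15)^1 + 5.8491/(1+0.15)^2 + 53.6770/(1+0.15)^2 = 48.9839

£48.98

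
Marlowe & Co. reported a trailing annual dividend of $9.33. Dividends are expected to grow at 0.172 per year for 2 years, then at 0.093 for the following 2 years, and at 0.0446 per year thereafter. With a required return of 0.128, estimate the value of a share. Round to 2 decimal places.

$157.43

Three-stage DDM. Project D₁…D_4; terminal Gordon value at t=4 with g = 0.0446; discount at r = 0.128.
D_1 = 10.9348
D_2 = 12.8155
D_3 = 14.0074
D_4 = 15.3101
TV_4 = 15.9929/(0.128−0.0446) = 191.7614
P₀ = Σ Dₜ/(1+r)ᵗ + TV_4/(1+r)^4 = 157.4295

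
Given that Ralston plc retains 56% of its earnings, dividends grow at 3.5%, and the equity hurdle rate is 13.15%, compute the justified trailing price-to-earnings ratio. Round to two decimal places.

4.72

Payout ratio b = 1 − 0.56 = 0.44.
Justified trailing P/E = b(1+g)/(r−g) = 0.44×(1+0.035)/(0.1315−0.035) = 4.7192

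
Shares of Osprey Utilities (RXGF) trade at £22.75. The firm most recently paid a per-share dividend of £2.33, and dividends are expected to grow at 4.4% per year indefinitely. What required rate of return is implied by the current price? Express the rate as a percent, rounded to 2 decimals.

15.09%

Rearranging the constant-growth DDM: r = D₁/P₀ + g.
D₁ = 2.33 × (1 + 0.044) = 2.4325.
r = 2.4325 / 22.75 + 0.044 = 0.10692 + 0.044 = 0.15092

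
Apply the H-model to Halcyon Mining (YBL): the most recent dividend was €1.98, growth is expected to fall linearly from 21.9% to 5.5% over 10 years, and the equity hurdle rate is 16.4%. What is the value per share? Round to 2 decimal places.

H-model: P₀ = D₀[(1+g_L) + H(g_S−g_L)]/(r−g_L), with H = 10/2 = 5.
P₀ = 1.98 × [(1+0.055) + 5×(0.219−0.055)] / (0.164−0.055)
   = 1.98 × 1.8750 / 0.109 = 34.0596

€34.06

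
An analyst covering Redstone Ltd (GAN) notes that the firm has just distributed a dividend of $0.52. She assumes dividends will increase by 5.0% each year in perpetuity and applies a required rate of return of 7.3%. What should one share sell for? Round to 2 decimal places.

$23.74

Gordon growth model: P₀ = D₁/(r − g). D₁ = 0.52 × (1 + 0.05) = 0.5460.
P₀ = 0.5460 / (0.073 − 0.05) = 0.5460 / 0.023 = 23.7391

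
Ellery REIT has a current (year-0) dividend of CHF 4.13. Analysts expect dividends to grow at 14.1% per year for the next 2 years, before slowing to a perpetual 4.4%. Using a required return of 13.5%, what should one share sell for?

CHF 56.21

Two-stage DDM. Project D₁…D_2 at 0.141, terminal growth 0.044, discount at r = 0.135.
D_1 = 4.7123
D_2 = 5.3768
Terminal value at t=2: TV = D_3/(r−g) = 5.6133/(0.135−0.044) = 61.6851
P₀ = 4.7123/(1+0.135)^1 + 5.3768/(1+0.135)^2 + 61.6851/(1+0.135)^2 = 56.2094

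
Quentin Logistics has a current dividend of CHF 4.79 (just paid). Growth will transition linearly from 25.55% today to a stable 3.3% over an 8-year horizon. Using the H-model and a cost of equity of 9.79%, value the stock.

H-model: P₀ = D₀[(1+g_L) + H(g_S−g_L)]/(r−g_L), with H = 8/2 = 4.
P₀ = 4.79 × [(1+0.033) + 4×(0.2555−0.033)] / (0.0979−0.033)
   = 4.79 × 1.9230 / 0.0649 = 141.9287

CHF 141.93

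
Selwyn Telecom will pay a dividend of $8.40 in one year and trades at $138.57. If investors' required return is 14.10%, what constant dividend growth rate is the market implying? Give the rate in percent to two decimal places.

8.04%

From P₀ = D₁/(r − g), the implied growth is g = r − D₁/P₀.
g = 0.141 − 8.40/138.57 = 0.141 − 0.06062 = 0.08038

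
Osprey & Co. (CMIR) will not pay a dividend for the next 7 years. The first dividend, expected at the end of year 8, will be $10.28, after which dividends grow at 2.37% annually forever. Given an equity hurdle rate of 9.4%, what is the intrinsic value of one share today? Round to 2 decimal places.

$77.97

Deferred-dividend DDM. At t=7 the remaining stream is a growing perpetuity with first payment D_8 = 10.28.
V_7 = D_8/(r−g) = 10.28/(0.094−0.0237) = 146.2304
P₀ = V_7/(1+r)^7 = 146.2304/(1+0.094)^7 = 77.9680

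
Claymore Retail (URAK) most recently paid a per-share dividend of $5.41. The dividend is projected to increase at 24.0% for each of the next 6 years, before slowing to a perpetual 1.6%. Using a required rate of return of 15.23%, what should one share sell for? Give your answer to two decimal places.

$104.91

Two-stage DDM. Project D₁…D_6 at 0.24, terminal growth 0.016, discount at r = 0.1523.
D_1 = 6.7084
D_2 = 8.3184
D_3 = 10.3148
D_4 = 12.7904
D_5 = 15.8601
D_6 = 19.6665
Terminal value at t=6: TV = D_7/(r−g) = 19.9812/(0.1523−0.016) = 146.5970
P₀ = 6.7084/(1+0.1523)^1 + 8.3184/(1+0.1523)^2 + 10.3148/(1+0.1523)^3 + 12.7904/(1+0.1523)^4 + 15.8601/(1+0.1523)^5 + 19.6665/(1+0.1523)^6 + 146.5970/(1+0.1523)^6 = 104.9136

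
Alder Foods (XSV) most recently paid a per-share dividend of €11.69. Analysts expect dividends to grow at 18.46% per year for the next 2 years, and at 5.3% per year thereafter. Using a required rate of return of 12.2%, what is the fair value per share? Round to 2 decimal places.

€224.23

Two-stage DDM. Project D₁…D_2 at 0.1846, terminal growth 0.053, discount at r = 0.122.
D_1 = 13.8480
D_2 = 16.4043
Terminal value at t=2: TV = D_3/(r−g) = 17.2737/(0.122−0.053) = 250.3440
P₀ = 13.8480/(1+0.122)^1 + 16.4043/(1+0.122)^2 + 250.3440/(1+0.122)^2 = 224.2349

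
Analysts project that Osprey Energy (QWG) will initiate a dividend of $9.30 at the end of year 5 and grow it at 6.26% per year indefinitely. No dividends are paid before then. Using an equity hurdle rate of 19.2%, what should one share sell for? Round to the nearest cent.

Deferred-dividend DDM. At t=4 the remaining stream is a growing perpetuity with first payment D_5 = 9.30.
V_4 = D_5/(r−g) = 9.30/(0.192−0.0626) = 71.8702
P₀ = V_4/(1+r)^4 = 71.8702/(1+0.192)^4 = 35.5995

$35.60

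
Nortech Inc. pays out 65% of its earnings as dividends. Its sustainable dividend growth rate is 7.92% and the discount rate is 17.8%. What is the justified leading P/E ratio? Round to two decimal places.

Justified leading P/E = b/(r−g) = 0.65/(0.178−0.0792) = 6.5789

6.58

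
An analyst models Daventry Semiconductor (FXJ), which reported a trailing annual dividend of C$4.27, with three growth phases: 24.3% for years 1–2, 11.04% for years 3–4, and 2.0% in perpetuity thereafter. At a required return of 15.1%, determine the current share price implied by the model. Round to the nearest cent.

Three-stage DDM. Project D₁…D_4; terminal Gordon value at t=4 with g = 0.02; discount at r = 0.151.
D_1 = 5.3076
D_2 = 6.5974
D_3 = 7.3257
D_4 = 8.1345
TV_4 = 8.2972/(0.151−0.02) = 63.3371
P₀ = Σ Dₜ/(1+r)ᵗ + TV_4/(1+r)^4 = 55.1177

C$55.12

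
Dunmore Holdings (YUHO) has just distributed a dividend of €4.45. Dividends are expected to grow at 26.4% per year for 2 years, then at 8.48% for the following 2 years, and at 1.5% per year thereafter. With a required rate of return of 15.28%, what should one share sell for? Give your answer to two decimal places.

€54.90

Three-stage DDM. Project D₁…D_4; terminal Gordon value at t=4 with g = 0.015; discount at r = 0.1528.
D_1 = 5.6248
D_2 = 7.1097
D_3 = 7.7127
D_4 = 8.3667
TV_4 = 8.4922/(0.1528−0.015) = 61.6269
P₀ = Σ Dₜ/(1+r)ᵗ + TV_4/(1+r)^4 = 54.8952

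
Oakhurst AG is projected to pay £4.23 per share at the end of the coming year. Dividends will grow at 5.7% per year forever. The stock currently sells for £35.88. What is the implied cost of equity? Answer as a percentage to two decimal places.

Rearranging the constant-growth DDM: r = D₁/P₀ + g.
r = 4.2300 / 35.88 + 0.057 = 0.11789 + 0.057 = 0.17489

17.49%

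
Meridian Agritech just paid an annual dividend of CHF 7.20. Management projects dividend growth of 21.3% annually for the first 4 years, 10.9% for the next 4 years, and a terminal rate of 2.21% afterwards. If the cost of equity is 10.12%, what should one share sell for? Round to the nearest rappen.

CHF 220.94

Three-stage DDM. Project D₁…D_8; terminal Gordon value at t=8 with g = 0.0221; discount at r = 0.1012.
D_1 = 8.7336
D_2 = 10.5939
D_3 = 12.8503
D_4 = 15.5875
D_5 = 17.2865
D_6 = 19.1707
D_7 = 21.2603
D_8 = 23.5777
TV_8 = 24.0988/(0.1012−0.0221) = 304.6624
P₀ = Σ Dₜ/(1+r)ᵗ + TV_8/(1+r)^8 = 220.9400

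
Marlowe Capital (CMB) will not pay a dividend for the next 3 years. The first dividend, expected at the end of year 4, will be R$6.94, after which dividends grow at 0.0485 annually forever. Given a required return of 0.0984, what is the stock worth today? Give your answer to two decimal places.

Deferred-dividend DDM. At t=3 the remaining stream is a growing perpetuity with first payment D_4 = 6.94.
V_3 = D_4/(r−g) = 6.94/(0.0984−0.0485) = 139.0782
P₀ = V_3/(1+r)^3 = 139.0782/(1+0.0984)^3 = 104.9488

R$104.95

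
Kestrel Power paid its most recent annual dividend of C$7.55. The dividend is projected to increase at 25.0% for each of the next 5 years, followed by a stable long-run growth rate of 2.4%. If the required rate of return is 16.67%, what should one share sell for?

Two-stage DDM. Project D₁…D_5 at 0.25, terminal growth 0.024, discount at r = 0.1667.
D_1 = 9.4375
D_2 = 11.7969
D_3 = 14.7461
D_4 = 18.4326
D_5 = 23.0408
Terminal value at t=5: TV = D_6/(r−g) = 23.5938/(0.1667−0.024) = 165.3381
P₀ = 9.4375/(1+0.1667)^1 + 11.7969/(1+0.1667)^2 + 14.7461/(1+0.1667)^3 + 18.4326/(1+0.1667)^4 + 23.0408/(1+0.1667)^5 + 165.3381/(1+0.1667)^5 = 123.1331

C$123.13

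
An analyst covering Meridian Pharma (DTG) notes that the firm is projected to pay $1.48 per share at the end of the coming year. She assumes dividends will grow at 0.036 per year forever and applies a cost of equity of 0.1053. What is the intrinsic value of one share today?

$21.36

Gordon growth model: P₀ = D₁/(r − g), with D₁ = 1.48 given directly.
P₀ = 1.4800 / (0.1053 − 0.036) = 1.4800 / 0.0693 = 21.3564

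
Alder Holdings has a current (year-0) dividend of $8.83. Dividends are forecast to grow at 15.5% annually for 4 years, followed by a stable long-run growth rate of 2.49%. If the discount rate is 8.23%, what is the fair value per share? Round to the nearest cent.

Two-stage DDM. Project D₁…D_4 at 0.155, terminal growth 0.0249, discount at r = 0.0823.
D_1 = 10.1987
D_2 = 11.7794
D_3 = 13.6053
D_4 = 15.7141
Terminal value at t=4: TV = D_5/(r−g) = 16.1053/(0.0823−0.0249) = 280.5810
P₀ = 10.1987/(1+0.0823)^1 + 11.7794/(1+0.0823)^2 + 13.6053/(1+0.0823)^3 + 15.7141/(1+0.0823)^4 + 280.5810/(1+0.0823)^4 = 246.1511

$246.15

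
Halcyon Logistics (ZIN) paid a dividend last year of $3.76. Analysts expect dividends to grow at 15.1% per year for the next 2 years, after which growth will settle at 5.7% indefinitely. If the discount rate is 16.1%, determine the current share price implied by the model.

$44.98

Two-stage DDM. Project D₁…D_2 at 0.151, terminal growth 0.057, discount at r = 0.161.
D_1 = 4.3278
D_2 = 4.9813
Terminal value at t=2: TV = D_3/(r−g) = 5.2652/(0.161−0.057) = 50.6268
P₀ = 4.3278/(1+0.161)^1 + 4.9813/(1+0.161)^2 + 50.6268/(1+0.161)^2 = 44.9823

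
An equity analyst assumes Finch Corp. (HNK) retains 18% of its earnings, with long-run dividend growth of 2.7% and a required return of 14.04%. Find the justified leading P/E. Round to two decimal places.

Payout ratio b = 1 − 0.18 = 0.82.
Justified leading P/E = b/(r−g) = 0.82/(0.1404−0.027) = 7.2310

7.23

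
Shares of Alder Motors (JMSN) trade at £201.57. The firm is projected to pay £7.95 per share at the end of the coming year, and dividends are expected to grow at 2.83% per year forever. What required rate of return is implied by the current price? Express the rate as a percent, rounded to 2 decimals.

6.77%

Rearranging the constant-growth DDM: r = D₁/P₀ + g.
r = 7.9500 / 201.57 + 0.0283 = 0.03944 + 0.0283 = 0.06774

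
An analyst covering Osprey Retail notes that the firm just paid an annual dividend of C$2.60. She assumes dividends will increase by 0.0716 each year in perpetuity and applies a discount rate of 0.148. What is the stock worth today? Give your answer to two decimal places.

C$36.47

Gordon growth model: P₀ = D₁/(r − g). D₁ = 2.60 × (1 + 0.0716) = 2.7862.
P₀ = 2.7862 / (0.148 − 0.0716) = 2.7862 / 0.0764 = 36.4681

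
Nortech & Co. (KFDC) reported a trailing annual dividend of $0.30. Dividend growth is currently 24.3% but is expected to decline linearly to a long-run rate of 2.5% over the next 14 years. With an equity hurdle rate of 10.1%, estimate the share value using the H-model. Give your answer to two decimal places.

$10.07

H-model: P₀ = D₀[(1+g_L) + H(g_S−g_L)]/(r−g_L), with H = 14/2 = 7.
P₀ = 0.30 × [(1+0.025) + 7×(0.243−0.025)] / (0.101−0.025)
   = 0.30 × 2.5510 / 0.076 = 10.0697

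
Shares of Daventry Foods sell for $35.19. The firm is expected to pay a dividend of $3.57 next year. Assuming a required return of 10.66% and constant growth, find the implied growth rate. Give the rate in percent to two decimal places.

0.52%

From P₀ = D₁/(r − g), the implied growth is g = r − D₁/P₀.
g = 0.1066 − 3.57/35.19 = 0.1066 − 0.10145 = 0.00515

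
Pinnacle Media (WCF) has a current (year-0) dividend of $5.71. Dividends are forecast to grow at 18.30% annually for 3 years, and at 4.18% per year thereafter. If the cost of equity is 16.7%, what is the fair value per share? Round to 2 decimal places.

$67.10

Two-stage DDM. Project D₁…D_3 at 0.183, terminal growth 0.0418, discount at r = 0.167.
D_1 = 6.7549
D_2 = 7.9911
D_3 = 9.4535
Terminal value at t=3: TV = D_4/(r−g) = 9.8486/(0.167−0.0418) = 78.6630
P₀ = 6.7549/(1+0.167)^1 + 7.9911/(1+0.167)^2 + 9.4535/(1+0.167)^3 + 78.6630/(1+0.167)^3 = 67.0986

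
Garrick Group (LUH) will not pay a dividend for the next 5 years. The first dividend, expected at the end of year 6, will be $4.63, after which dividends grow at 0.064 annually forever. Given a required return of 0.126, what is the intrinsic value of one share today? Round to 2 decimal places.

Deferred-dividend DDM. At t=5 the remaining stream is a growing perpetuity with first payment D_6 = 4.63.
V_5 = D_6/(r−g) = 4.63/(0.126−0.064) = 74.6774
P₀ = V_5/(1+r)^5 = 74.6774/(1+0.126)^5 = 41.2570

$41.26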